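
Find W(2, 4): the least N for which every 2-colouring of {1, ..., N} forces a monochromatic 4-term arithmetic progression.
W(2, 4) = 35

W(2, 4) = 35. The lower bound W(2, 4) > 34 comes from an explicit good 2-colouring of [1, 34]; the upper bound W(2, 4) ≤ 35 was verified by exhaustive search over 2-colourings of [1, 35].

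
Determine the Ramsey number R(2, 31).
R(2, 31) = 31

R(2, k) = k for all k ≥ 2: in a 2-colouring of K_k, either some edge is red (a red K_2) or all edges are blue (a blue K_k). And K_{30} coloured all-blue has no blue K_31, so R(2, 31) > 30. Hence R(2, 31) = 31.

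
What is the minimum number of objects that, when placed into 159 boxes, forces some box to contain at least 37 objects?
n = (37 − 1)·159 + 1 = 5725

By the generalised pigeonhole principle, to guarantee some box contains ≥ r objects we need more than (r − 1) · k objects total. Threshold: n = (r − 1) · k + 1. With r = 37 and k = 159: n = 36 · 159 + 1 = 5724 + 1 = 5725. For n = 5724 = 36 · 159, we can put exactly 36 objects in every box, avoiding 37 in any single one — so 5725 is tight.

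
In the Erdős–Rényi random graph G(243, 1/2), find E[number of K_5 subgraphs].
E[# K_5] = C(243, 5) · (1/2)^C(5, 2) = 6774333588 / 2^10 = 1693583397/256 ≈ 6615560.144531

For each 5-subset S of vertices (there are C(243, 5) = 6774333588 such S), let X_S = 1 if S induces a K_5 (all C(5, 2) = 10 edges present). Then P(X_S = 1) = (1/2)^10 = 1/1024. By linearity of expectation, E[# K_5] = C(243, 5) · (1/2)^10 = 6774333588 / 1024 = 1693583397/256 ≈ 6615560.144531.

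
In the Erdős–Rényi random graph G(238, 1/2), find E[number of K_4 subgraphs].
E[# K_4] = C(238, 4) · (1/2)^C(4, 2) = 130344865 / 2^6 = 2036638.515625

For each 4-subset S of vertices (there are C(238, 4) = 130344865 such S), let X_S = 1 if S induces a K_4 (all C(4, 2) = 6 edges present). Then P(X_S = 1) = (1/2)^6 = 1/64. By linearity of expectation, E[# K_4] = C(238, 4) · (1/2)^6 = 130344865 / 64 = 2036638.515625.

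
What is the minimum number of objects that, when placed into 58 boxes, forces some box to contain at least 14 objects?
n = (14 − 1)·58 + 1 = 755

By the generalised pigeonhole principle, to guarantee some box contains ≥ r objects we need more than (r − 1) · k objects total. Threshold: n = (r − 1) · k + 1. With r = 14 and k = 58: n = 13 · 58 + 1 = 754 + 1 = 755. For n = 754 = 13 · 58, we can put exactly 13 objects in every box, avoiding 14 in any single one — so 755 is tight.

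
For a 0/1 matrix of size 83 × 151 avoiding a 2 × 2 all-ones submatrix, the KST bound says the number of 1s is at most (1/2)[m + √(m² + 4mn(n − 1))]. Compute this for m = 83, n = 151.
z(83, 151; 2, 2) ≤ (1/2)[83 + √(83² + 4·83·151·150)] = (1/2)[83 + √7526689] = 1413.2406

Kővári–Sós–Turán: let r_1, ..., r_83 be the row sums and z = Σ r_i the total number of 1s. Each pair of columns can share at most one row with both entries 1 (else a 2×2 all-ones block appears), so Σ_i C(r_i, 2) ≤ C(151, 2) = 11325. By convexity Σ_i C(r_i, 2) ≥ 83·C(z/83, 2) = z(z − 83)/(2·83), giving z² − 83z − 83·151·150 ≤ 0 and hence z ≤ (1/2)[83 + √(6889 + 4·1879950)] = (1/2)[83 + √7526689] ≈ (1/2)(83 + 2743.4812) = 1413.2406.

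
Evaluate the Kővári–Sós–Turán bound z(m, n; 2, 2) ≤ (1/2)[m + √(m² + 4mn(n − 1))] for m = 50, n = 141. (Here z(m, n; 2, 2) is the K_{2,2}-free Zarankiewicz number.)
z(50, 141; 2, 2) ≤ (1/2)[50 + √(50² + 4·50·141·140)] = (1/2)[50 + √3950500] = 1018.7932

Kővári–Sós–Turán: let r_1, ..., r_50 be the row sums and z = Σ r_i the total number of 1s. Each pair of columns can share at most one row with both entries 1 (else a 2×2 all-ones block appears), so Σ_i C(r_i, 2) ≤ C(141, 2) = 9870. By convexity Σ_i C(r_i, 2) ≥ 50·C(z/50, 2) = z(z − 50)/(2·50), giving z² − 50z − 50·141·140 ≤ 0 and hence z ≤ (1/2)[50 + √(2500 + 4·987000)] = (1/2)[50 + √3950500] ≈ (1/2)(50 + 1987.5865) = 1018.7932.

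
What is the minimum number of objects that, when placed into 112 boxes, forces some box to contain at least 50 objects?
n = (50 − 1)·112 + 1 = 5489

By the generalised pigeonhole principle, to guarantee some box contains ≥ r objects we need more than (r − 1) · k objects total. Threshold: n = (r − 1) · k + 1. With r = 50 and k = 112: n = 49 · 112 + 1 = 5488 + 1 = 5489. For n = 5488 = 49 · 112, we can put exactly 49 objects in every box, avoiding 50 in any single one — so 5489 is tight.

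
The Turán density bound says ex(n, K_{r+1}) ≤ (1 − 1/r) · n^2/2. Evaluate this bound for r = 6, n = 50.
Turán density bound = (5/6) · 50^2/2 = 3125/3 ≈ 1041.6667

Turán's theorem: ex(n, K_{r+1}) is achieved by the complete r-partite Turán graph T(n, r) with parts as balanced as possible, and is at most (1 − 1/r) · n^2/2. For r = 6, n = 50: the density bound is (5/6) · 2500/2 = 3125/3 ≈ 1041.6667. The integer-valued extremum is e(T(50, 6)) = 1041, which is strictly less than the density bound 3125/3 since 6 ∤ 50 (the parts of T(50, 6) cannot all be equal).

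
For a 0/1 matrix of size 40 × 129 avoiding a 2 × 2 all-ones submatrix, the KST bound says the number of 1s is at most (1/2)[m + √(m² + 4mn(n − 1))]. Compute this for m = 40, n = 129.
z(40, 129; 2, 2) ≤ (1/2)[40 + √(40² + 4·40·129·128)] = (1/2)[40 + √2643520] = 832.9453

Kővári–Sós–Turán: let r_1, ..., r_40 be the row sums and z = Σ r_i the total number of 1s. Each pair of columns can share at most one row with both entries 1 (else a 2×2 all-ones block appears), so Σ_i C(r_i, 2) ≤ C(129, 2) = 8256. By convexity Σ_i C(r_i, 2) ≥ 40·C(z/40, 2) = z(z − 40)/(2·40), giving z² − 40z − 40·129·128 ≤ 0 and hence z ≤ (1/2)[40 + √(1600 + 4·660480)] = (1/2)[40 + √2643520] ≈ (1/2)(40 + 1625.8905) = 832.9453.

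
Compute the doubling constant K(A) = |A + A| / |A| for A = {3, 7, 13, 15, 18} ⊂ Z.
K = |A + A| / |A| = 15/5 = 3

Enumerate A + A = {a + b : a, b ∈ A}. With |A| = 5, there are |A|^2 = 25 ordered sum pairs; collecting distinct values, A + A = {6, 10, 14, 16, 18, 20, 21, 22, 25, 26, 28, 30, 31, 33, 36}, so |A + A| = 15. Thus K = 15/5 = 3. For comparison, the minimum possible |A + A| over all 5-element sets is 2·5 − 1 = 9 (so min K = 9/5), attained only by arithmetic progressions.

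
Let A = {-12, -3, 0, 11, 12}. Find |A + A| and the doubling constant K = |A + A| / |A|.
K = |A + A| / |A| = 14/5

Enumerate A + A = {a + b : a, b ∈ A}. With |A| = 5, there are |A|^2 = 25 ordered sum pairs; collecting distinct values, A + A = {-24, -15, -12, -6, -3, -1, 0, 8, 9, 11, 12, 22, 23, 24}, so |A + A| = 14. Thus K = 14/5. For comparison, the minimum possible |A + A| over all 5-element sets is 2·5 − 1 = 9 (so min K = 9/5), attained only by arithmetic progressions.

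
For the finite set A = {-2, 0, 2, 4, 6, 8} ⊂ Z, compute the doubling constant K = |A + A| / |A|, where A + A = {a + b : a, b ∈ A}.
K = |A + A| / |A| = 11/6

Enumerate A + A = {a + b : a, b ∈ A}. With |A| = 6, there are |A|^2 = 36 ordered sum pairs; collecting distinct values, A + A = {-4, -2, 0, 2, 4, 6, 8, 10, 12, 14, 16}, so |A + A| = 11. Thus K = 11/6. Here |A + A| = 2|A| − 1 = 11, the minimum possible — so K = 11/6 is minimal, which holds iff A is an arithmetic progression.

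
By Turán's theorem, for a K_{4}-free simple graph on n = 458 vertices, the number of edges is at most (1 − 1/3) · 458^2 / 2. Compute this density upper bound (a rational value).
Turán density bound = (2/3) · 458^2/2 = 209764/3 ≈ 69921.3333

Turán's theorem: ex(n, K_{r+1}) is achieved by the complete r-partite Turán graph T(n, r) with parts as balanced as possible, and is at most (1 − 1/r) · n^2/2. For r = 3, n = 458: the density bound is (2/3) · 209764/2 = 209764/3 ≈ 69921.3333. The integer-valued extremum is e(T(458, 3)) = 69921, which is strictly less than the density bound 209764/3 since 3 ∤ 458 (the parts of T(458, 3) cannot all be equal).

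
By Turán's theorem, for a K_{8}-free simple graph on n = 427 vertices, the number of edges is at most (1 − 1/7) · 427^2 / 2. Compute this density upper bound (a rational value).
Turán density bound = (6/7) · 427^2/2 = 78141

Turán's theorem: ex(n, K_{r+1}) is achieved by the complete r-partite Turán graph T(n, r) with parts as balanced as possible, and is at most (1 − 1/r) · n^2/2. For r = 7, n = 427: the density bound is (6/7) · 182329/2 = 78141. Since 7 ∣ 427, the Turán graph T(427, 7) has parts of equal size 61, and its edge count e(T(427, 7)) = 78141 attains the density bound exactly.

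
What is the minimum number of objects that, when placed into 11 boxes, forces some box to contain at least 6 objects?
n = (6 − 1)·11 + 1 = 56

By the generalised pigeonhole principle, to guarantee some box contains ≥ r objects we need more than (r − 1) · k objects total. Threshold: n = (r − 1) · k + 1. With r = 6 and k = 11: n = 5 · 11 + 1 = 55 + 1 = 56. For n = 55 = 5 · 11, we can put exactly 5 objects in every box, avoiding 6 in any single one — so 56 is tight.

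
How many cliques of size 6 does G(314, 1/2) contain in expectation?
E[# K_6] = C(314, 6) · (1/2)^C(6, 2) = 1268751724318 / 2^15 = 634375862159/16384 ≈ 38719229.868103

For each 6-subset S of vertices (there are C(314, 6) = 1268751724318 such S), let X_S = 1 if S induces a K_6 (all C(6, 2) = 15 edges present). Then P(X_S = 1) = (1/2)^15 = 1/32768. By linearity of expectation, E[# K_6] = C(314, 6) · (1/2)^15 = 1268751724318 / 32768 = 634375862159/16384 ≈ 38719229.868103.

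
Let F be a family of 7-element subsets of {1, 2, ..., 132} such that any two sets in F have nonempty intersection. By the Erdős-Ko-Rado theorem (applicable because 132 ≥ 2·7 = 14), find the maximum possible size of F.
max |F| = C(131, 6) = 6249655776

Erdős-Ko-Rado (1961): when n ≥ 2k, max |F| = C(n−1, k−1). The bound is attained by the star {A : i ∈ A} for any fixed i ∈ [n]. Here C(132−1, 7−1) = C(131, 6) = 6249655776.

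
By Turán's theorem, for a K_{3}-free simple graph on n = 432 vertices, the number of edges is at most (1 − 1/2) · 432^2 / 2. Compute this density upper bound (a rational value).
Turán density bound = (1/2) · 432^2/2 = 46656

Turán's theorem: ex(n, K_{r+1}) is achieved by the complete r-partite Turán graph T(n, r) with parts as balanced as possible, and is at most (1 − 1/r) · n^2/2. For r = 2, n = 432: the density bound is (1/2) · 186624/2 = 46656. Since 2 ∣ 432, the Turán graph T(432, 2) has parts of equal size 216, and its edge count e(T(432, 2)) = 46656 attains the density bound exactly.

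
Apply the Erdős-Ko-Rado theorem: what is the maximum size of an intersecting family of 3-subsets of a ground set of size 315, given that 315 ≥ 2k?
max |F| = C(314, 2) = 49141

Erdős-Ko-Rado (1961): when n ≥ 2k, max |F| = C(n−1, k−1). The bound is attained by the star {A : i ∈ A} for any fixed i ∈ [n]. Here C(315−1, 3−1) = C(314, 2) = 49141.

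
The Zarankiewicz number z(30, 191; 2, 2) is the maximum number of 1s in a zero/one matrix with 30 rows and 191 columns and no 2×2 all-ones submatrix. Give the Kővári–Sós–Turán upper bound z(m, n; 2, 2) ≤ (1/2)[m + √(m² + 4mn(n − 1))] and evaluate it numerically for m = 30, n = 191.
z(30, 191; 2, 2) ≤ (1/2)[30 + √(30² + 4·30·191·190)] = (1/2)[30 + √4355700] = 1058.5157

Kővári–Sós–Turán: let r_1, ..., r_30 be the row sums and z = Σ r_i the total number of 1s. Each pair of columns can share at most one row with both entries 1 (else a 2×2 all-ones block appears), so Σ_i C(r_i, 2) ≤ C(191, 2) = 18145. By convexity Σ_i C(r_i, 2) ≥ 30·C(z/30, 2) = z(z − 30)/(2·30), giving z² − 30z − 30·191·190 ≤ 0 and hence z ≤ (1/2)[30 + √(900 + 4·1088700)] = (1/2)[30 + √4355700] ≈ (1/2)(30 + 2087.0314) = 1058.5157.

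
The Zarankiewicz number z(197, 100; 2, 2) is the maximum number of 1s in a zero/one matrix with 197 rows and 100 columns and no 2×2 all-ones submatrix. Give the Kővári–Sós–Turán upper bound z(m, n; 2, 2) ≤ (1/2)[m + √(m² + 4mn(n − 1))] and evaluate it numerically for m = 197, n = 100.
z(197, 100; 2, 2) ≤ (1/2)[197 + √(197² + 4·197·100·99)] = (1/2)[197 + √7840009] = 1498.5008

Kővári–Sós–Turán: let r_1, ..., r_197 be the row sums and z = Σ r_i the total number of 1s. Each pair of columns can share at most one row with both entries 1 (else a 2×2 all-ones block appears), so Σ_i C(r_i, 2) ≤ C(100, 2) = 4950. By convexity Σ_i C(r_i, 2) ≥ 197·C(z/197, 2) = z(z − 197)/(2·197), giving z² − 197z − 197·100·99 ≤ 0 and hence z ≤ (1/2)[197 + √(38809 + 4·1950300)] = (1/2)[197 + √7840009] ≈ (1/2)(197 + 2800.0016) = 1498.5008.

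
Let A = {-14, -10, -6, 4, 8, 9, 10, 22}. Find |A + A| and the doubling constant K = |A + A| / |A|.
K = |A + A| / |A| = 29/8

Enumerate A + A = {a + b : a, b ∈ A}. With |A| = 8, there are |A|^2 = 64 ordered sum pairs; collecting distinct values, A + A = {-28, -24, -20, -16, -12, -10, -6, -5, -4, -2, -1, 0, 2, 3, 4, 8, 12, 13, 14, 16, 17, 18, 19, 20, 26, 30, 31, 32, 44}, so |A + A| = 29. Thus K = 29/8. For comparison, the minimum possible |A + A| over all 8-element sets is 2·8 − 1 = 15 (so min K = 15/8), attained only by arithmetic progressions.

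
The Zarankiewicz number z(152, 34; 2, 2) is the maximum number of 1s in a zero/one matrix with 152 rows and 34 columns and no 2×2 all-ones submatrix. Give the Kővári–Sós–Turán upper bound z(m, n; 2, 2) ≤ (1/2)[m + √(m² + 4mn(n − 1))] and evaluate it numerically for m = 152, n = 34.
z(152, 34; 2, 2) ≤ (1/2)[152 + √(152² + 4·152·34·33)] = (1/2)[152 + √705280] = 495.9048

Kővári–Sós–Turán: let r_1, ..., r_152 be the row sums and z = Σ r_i the total number of 1s. Each pair of columns can share at most one row with both entries 1 (else a 2×2 all-ones block appears), so Σ_i C(r_i, 2) ≤ C(34, 2) = 561. By convexity Σ_i C(r_i, 2) ≥ 152·C(z/152, 2) = z(z − 152)/(2·152), giving z² − 152z − 152·34·33 ≤ 0 and hence z ≤ (1/2)[152 + √(23104 + 4·170544)] = (1/2)[152 + √705280] ≈ (1/2)(152 + 839.8095) = 495.9048.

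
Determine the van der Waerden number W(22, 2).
W(22, 2) = 22 + 1 = 23

A 2-term AP is any pair of integers, so a monochromatic 2-AP exists iff some colour is used at least twice. With 22 colours, the colouring i ↦ i on {1, ..., 22} uses each colour once, avoiding any monochromatic pair, so W(22, 2) > 22. For {1, ..., 23}, pigeonhole forces two integers of the same colour, which form a monochromatic 2-AP. Hence W(22, 2) = 23.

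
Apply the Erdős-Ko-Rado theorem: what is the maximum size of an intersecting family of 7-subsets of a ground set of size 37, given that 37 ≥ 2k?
max |F| = C(36, 6) = 1947792

The Erdős-Ko-Rado theorem states: for n ≥ 2k, an intersecting family of k-subsets of an n-element set has size at most C(n − 1, k − 1), with equality for 'star' families {A ⊆ [n] : |A| = k, i ∈ A} (fix an element i). For n = 37, k = 7: C(36, 6) = 1947792.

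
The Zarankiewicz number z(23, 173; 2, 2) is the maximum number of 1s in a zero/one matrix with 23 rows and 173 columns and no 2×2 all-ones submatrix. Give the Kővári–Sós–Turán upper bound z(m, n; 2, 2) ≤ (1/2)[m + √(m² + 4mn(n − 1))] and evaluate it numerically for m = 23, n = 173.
z(23, 173; 2, 2) ≤ (1/2)[23 + √(23² + 4·23·173·172)] = (1/2)[23 + √2738081] = 838.8574

Kővári–Sós–Turán: let r_1, ..., r_23 be the row sums and z = Σ r_i the total number of 1s. Each pair of columns can share at most one row with both entries 1 (else a 2×2 all-ones block appears), so Σ_i C(r_i, 2) ≤ C(173, 2) = 14878. By convexity Σ_i C(r_i, 2) ≥ 23·C(z/23, 2) = z(z − 23)/(2·23), giving z² − 23z − 23·173·172 ≤ 0 and hence z ≤ (1/2)[23 + √(529 + 4·684388)] = (1/2)[23 + √2738081] ≈ (1/2)(23 + 1654.7148) = 838.8574.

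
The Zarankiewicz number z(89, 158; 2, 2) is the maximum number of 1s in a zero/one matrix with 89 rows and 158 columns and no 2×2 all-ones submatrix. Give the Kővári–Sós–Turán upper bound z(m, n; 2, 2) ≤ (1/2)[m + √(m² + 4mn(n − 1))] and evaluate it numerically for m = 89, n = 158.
z(89, 158; 2, 2) ≤ (1/2)[89 + √(89² + 4·89·158·157)] = (1/2)[89 + √8838857] = 1531.0108

Kővári–Sós–Turán: let r_1, ..., r_89 be the row sums and z = Σ r_i the total number of 1s. Each pair of columns can share at most one row with both entries 1 (else a 2×2 all-ones block appears), so Σ_i C(r_i, 2) ≤ C(158, 2) = 12403. By convexity Σ_i C(r_i, 2) ≥ 89·C(z/89, 2) = z(z − 89)/(2·89), giving z² − 89z − 89·158·157 ≤ 0 and hence z ≤ (1/2)[89 + √(7921 + 4·2207734)] = (1/2)[89 + √8838857] ≈ (1/2)(89 + 2973.0215) = 1531.0108.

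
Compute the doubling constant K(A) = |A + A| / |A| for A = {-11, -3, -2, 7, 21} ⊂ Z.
K = |A + A| / |A| = 14/5

Enumerate A + A = {a + b : a, b ∈ A}. With |A| = 5, there are |A|^2 = 25 ordered sum pairs; collecting distinct values, A + A = {-22, -14, -13, -6, -5, -4, 4, 5, 10, 14, 18, 19, 28, 42}, so |A + A| = 14. Thus K = 14/5. For comparison, the minimum possible |A + A| over all 5-element sets is 2·5 − 1 = 9 (so min K = 9/5), attained only by arithmetic progressions.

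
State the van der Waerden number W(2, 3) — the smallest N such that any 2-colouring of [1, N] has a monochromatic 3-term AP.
W(2, 3) = 9

Lower bound: the 2-colouring RRBBRRBB of {1, ..., 8} (R at positions {1, 2, 5, 6}, B at {3, 4, 7, 8}) contains no monochromatic 3-term AP, so W(2, 3) > 8. Upper bound: a case analysis on any 2-colouring of {1, ..., 9} forces such an AP. Hence W(2, 3) = 9.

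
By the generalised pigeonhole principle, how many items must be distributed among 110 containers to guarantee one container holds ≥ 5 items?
n = (5 − 1)·110 + 1 = 441

By the generalised pigeonhole principle, to guarantee some box contains ≥ r objects we need more than (r − 1) · k objects total. Threshold: n = (r − 1) · k + 1. With r = 5 and k = 110: n = 4 · 110 + 1 = 440 + 1 = 441. For n = 440 = 4 · 110, we can put exactly 4 objects in every box, avoiding 5 in any single one — so 441 is tight.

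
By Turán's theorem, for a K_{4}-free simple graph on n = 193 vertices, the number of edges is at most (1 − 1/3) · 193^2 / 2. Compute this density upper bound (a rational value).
Turán density bound = (2/3) · 193^2/2 = 37249/3 ≈ 12416.3333

Turán's theorem: ex(n, K_{r+1}) is achieved by the complete r-partite Turán graph T(n, r) with parts as balanced as possible, and is at most (1 − 1/r) · n^2/2. For r = 3, n = 193: the density bound is (2/3) · 37249/2 = 37249/3 ≈ 12416.3333. The integer-valued extremum is e(T(193, 3)) = 12416, which is strictly less than the density bound 37249/3 since 3 ∤ 193 (the parts of T(193, 3) cannot all be equal).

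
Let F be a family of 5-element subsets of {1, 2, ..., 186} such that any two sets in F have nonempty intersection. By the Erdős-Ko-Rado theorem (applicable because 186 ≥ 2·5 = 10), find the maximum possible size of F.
max |F| = C(185, 4) = 47239010

Erdős-Ko-Rado (1961): when n ≥ 2k, max |F| = C(n−1, k−1). The bound is attained by the star {A : i ∈ A} for any fixed i ∈ [n]. Here C(186−1, 5−1) = C(185, 4) = 47239010.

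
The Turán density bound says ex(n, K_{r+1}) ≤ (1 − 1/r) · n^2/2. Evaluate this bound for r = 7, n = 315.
Turán density bound = (6/7) · 315^2/2 = 42525

Turán's theorem: ex(n, K_{r+1}) is achieved by the complete r-partite Turán graph T(n, r) with parts as balanced as possible, and is at most (1 − 1/r) · n^2/2. For r = 7, n = 315: the density bound is (6/7) · 99225/2 = 42525. Since 7 ∣ 315, the Turán graph T(315, 7) has parts of equal size 45, and its edge count e(T(315, 7)) = 42525 attains the density bound exactly.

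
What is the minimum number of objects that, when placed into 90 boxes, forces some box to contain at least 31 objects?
n = (31 − 1)·90 + 1 = 2701

By the generalised pigeonhole principle, to guarantee some box contains ≥ r objects we need more than (r − 1) · k objects total. Threshold: n = (r − 1) · k + 1. With r = 31 and k = 90: n = 30 · 90 + 1 = 2700 + 1 = 2701. For n = 2700 = 30 · 90, we can put exactly 30 objects in every box, avoiding 31 in any single one — so 2701 is tight.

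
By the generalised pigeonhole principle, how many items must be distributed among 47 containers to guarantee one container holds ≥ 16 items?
n = (16 − 1)·47 + 1 = 706

By the generalised pigeonhole principle, to guarantee some box contains ≥ r objects we need more than (r − 1) · k objects total. Threshold: n = (r − 1) · k + 1. With r = 16 and k = 47: n = 15 · 47 + 1 = 705 + 1 = 706. For n = 705 = 15 · 47, we can put exactly 15 objects in every box, avoiding 16 in any single one — so 706 is tight.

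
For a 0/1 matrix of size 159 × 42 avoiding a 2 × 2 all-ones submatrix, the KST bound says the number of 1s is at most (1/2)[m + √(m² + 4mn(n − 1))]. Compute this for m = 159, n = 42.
z(159, 42; 2, 2) ≤ (1/2)[159 + √(159² + 4·159·42·41)] = (1/2)[159 + √1120473] = 608.762

Kővári–Sós–Turán: let r_1, ..., r_159 be the row sums and z = Σ r_i the total number of 1s. Each pair of columns can share at most one row with both entries 1 (else a 2×2 all-ones block appears), so Σ_i C(r_i, 2) ≤ C(42, 2) = 861. By convexity Σ_i C(r_i, 2) ≥ 159·C(z/159, 2) = z(z − 159)/(2·159), giving z² − 159z − 159·42·41 ≤ 0 and hence z ≤ (1/2)[159 + √(25281 + 4·273798)] = (1/2)[159 + √1120473] ≈ (1/2)(159 + 1058.524) = 608.762.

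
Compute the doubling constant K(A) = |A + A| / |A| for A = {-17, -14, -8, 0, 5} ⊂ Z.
K = |A + A| / |A| = 15/5 = 3

Enumerate A + A = {a + b : a, b ∈ A}. With |A| = 5, there are |A|^2 = 25 ordered sum pairs; collecting distinct values, A + A = {-34, -31, -28, -25, -22, -17, -16, -14, -12, -9, -8, -3, 0, 5, 10}, so |A + A| = 15. Thus K = 15/5 = 3. For comparison, the minimum possible |A + A| over all 5-element sets is 2·5 − 1 = 9 (so min K = 9/5), attained only by arithmetic progressions.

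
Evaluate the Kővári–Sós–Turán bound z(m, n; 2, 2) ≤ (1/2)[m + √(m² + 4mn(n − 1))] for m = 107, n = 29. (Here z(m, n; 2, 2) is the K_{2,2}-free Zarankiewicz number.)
z(107, 29; 2, 2) ≤ (1/2)[107 + √(107² + 4·107·29·28)] = (1/2)[107 + √358985] = 353.0768

Kővári–Sós–Turán: let r_1, ..., r_107 be the row sums and z = Σ r_i the total number of 1s. Each pair of columns can share at most one row with both entries 1 (else a 2×2 all-ones block appears), so Σ_i C(r_i, 2) ≤ C(29, 2) = 406. By convexity Σ_i C(r_i, 2) ≥ 107·C(z/107, 2) = z(z − 107)/(2·107), giving z² − 107z − 107·29·28 ≤ 0 and hence z ≤ (1/2)[107 + √(11449 + 4·86884)] = (1/2)[107 + √358985] ≈ (1/2)(107 + 599.1536) = 353.0768.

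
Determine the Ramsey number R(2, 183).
R(2, 183) = 183

R(2, k) = k for all k ≥ 2: in a 2-colouring of K_k, either some edge is red (a red K_2) or all edges are blue (a blue K_k). And K_{182} coloured all-blue has no blue K_183, so R(2, 183) > 182. Hence R(2, 183) = 183.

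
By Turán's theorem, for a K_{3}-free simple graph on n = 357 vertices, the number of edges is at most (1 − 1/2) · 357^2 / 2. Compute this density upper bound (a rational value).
Turán density bound = (1/2) · 357^2/2 = 127449/4 ≈ 31862.25

Turán's theorem: ex(n, K_{r+1}) is achieved by the complete r-partite Turán graph T(n, r) with parts as balanced as possible, and is at most (1 − 1/r) · n^2/2. For r = 2, n = 357: the density bound is (1/2) · 127449/2 = 127449/4 ≈ 31862.25. The integer-valued extremum is e(T(357, 2)) = 31862, which is strictly less than the density bound 127449/4 since 2 ∤ 357 (the parts of T(357, 2) cannot all be equal).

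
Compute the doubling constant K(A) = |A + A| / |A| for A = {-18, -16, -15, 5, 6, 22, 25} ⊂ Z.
K = |A + A| / |A| = 25/7

Enumerate A + A = {a + b : a, b ∈ A}. With |A| = 7, there are |A|^2 = 49 ordered sum pairs; collecting distinct values, A + A = {-36, -34, -33, -32, -31, -30, -13, -12, -11, -10, -9, 4, 6, 7, 9, 10, 11, 12, 27, 28, 30, 31, 44, 47, 50}, so |A + A| = 25. Thus K = 25/7. For comparison, the minimum possible |A + A| over all 7-element sets is 2·7 − 1 = 13 (so min K = 13/7), attained only by arithmetic progressions.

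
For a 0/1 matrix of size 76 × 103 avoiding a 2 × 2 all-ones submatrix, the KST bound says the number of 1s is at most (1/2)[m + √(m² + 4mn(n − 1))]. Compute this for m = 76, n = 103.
z(76, 103; 2, 2) ≤ (1/2)[76 + √(76² + 4·76·103·102)] = (1/2)[76 + √3199600] = 932.3713

Kővári–Sós–Turán: let r_1, ..., r_76 be the row sums and z = Σ r_i the total number of 1s. Each pair of columns can share at most one row with both entries 1 (else a 2×2 all-ones block appears), so Σ_i C(r_i, 2) ≤ C(103, 2) = 5253. By convexity Σ_i C(r_i, 2) ≥ 76·C(z/76, 2) = z(z − 76)/(2·76), giving z² − 76z − 76·103·102 ≤ 0 and hence z ≤ (1/2)[76 + √(5776 + 4·798456)] = (1/2)[76 + √3199600] ≈ (1/2)(76 + 1788.7426) = 932.3713.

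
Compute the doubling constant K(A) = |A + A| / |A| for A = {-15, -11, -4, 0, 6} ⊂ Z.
K = |A + A| / |A| = 14/5

Enumerate A + A = {a + b : a, b ∈ A}. With |A| = 5, there are |A|^2 = 25 ordered sum pairs; collecting distinct values, A + A = {-30, -26, -22, -19, -15, -11, -9, -8, -5, -4, 0, 2, 6, 12}, so |A + A| = 14. Thus K = 14/5. For comparison, the minimum possible |A + A| over all 5-element sets is 2·5 − 1 = 9 (so min K = 9/5), attained only by arithmetic progressions.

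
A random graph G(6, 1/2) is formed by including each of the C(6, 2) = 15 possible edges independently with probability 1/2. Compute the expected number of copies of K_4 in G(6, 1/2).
E[# K_4] = C(6, 4) · (1/2)^C(4, 2) = 15 / 2^6 = 0.234375

For each 4-subset S of vertices (there are C(6, 4) = 15 such S), let X_S = 1 if S induces a K_4 (all C(4, 2) = 6 edges present). Then P(X_S = 1) = (1/2)^6 = 1/64. By linearity of expectation, E[# K_4] = C(6, 4) · (1/2)^6 = 15 / 64 = 0.234375.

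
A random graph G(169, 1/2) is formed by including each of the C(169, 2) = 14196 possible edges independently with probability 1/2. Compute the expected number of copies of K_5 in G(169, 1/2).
E[# K_5] = C(169, 5) · (1/2)^C(5, 2) = 1082239158 / 2^10 = 541119579/512 ≈ 1056874.177734

For each 5-subset S of vertices (there are C(169, 5) = 1082239158 such S), let X_S = 1 if S induces a K_5 (all C(5, 2) = 10 edges present). Then P(X_S = 1) = (1/2)^10 = 1/1024. By linearity of expectation, E[# K_5] = C(169, 5) · (1/2)^10 = 1082239158 / 1024 = 541119579/512 ≈ 1056874.177734.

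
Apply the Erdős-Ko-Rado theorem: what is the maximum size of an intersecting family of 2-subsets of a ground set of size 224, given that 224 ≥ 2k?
max |F| = C(223, 1) = 223

Erdős-Ko-Rado (1961): when n ≥ 2k, max |F| = C(n−1, k−1). The bound is attained by the star {A : i ∈ A} for any fixed i ∈ [n]. Here C(224−1, 2−1) = C(223, 1) = 223.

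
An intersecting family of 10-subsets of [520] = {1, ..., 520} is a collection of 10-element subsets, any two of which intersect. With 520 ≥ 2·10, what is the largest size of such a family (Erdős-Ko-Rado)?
max |F| = C(519, 9) = 7021871921487073728

The Erdős-Ko-Rado theorem states: for n ≥ 2k, an intersecting family of k-subsets of an n-element set has size at most C(n − 1, k − 1), with equality for 'star' families {A ⊆ [n] : |A| = k, i ∈ A} (fix an element i). For n = 520, k = 10: C(519, 9) = 7021871921487073728.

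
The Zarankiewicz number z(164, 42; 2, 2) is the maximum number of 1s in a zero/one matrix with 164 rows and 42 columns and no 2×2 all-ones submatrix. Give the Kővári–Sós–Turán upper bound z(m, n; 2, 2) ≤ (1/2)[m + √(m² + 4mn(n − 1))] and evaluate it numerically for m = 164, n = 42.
z(164, 42; 2, 2) ≤ (1/2)[164 + √(164² + 4·164·42·41)] = (1/2)[164 + √1156528] = 619.71

Kővári–Sós–Turán: let r_1, ..., r_164 be the row sums and z = Σ r_i the total number of 1s. Each pair of columns can share at most one row with both entries 1 (else a 2×2 all-ones block appears), so Σ_i C(r_i, 2) ≤ C(42, 2) = 861. By convexity Σ_i C(r_i, 2) ≥ 164·C(z/164, 2) = z(z − 164)/(2·164), giving z² − 164z − 164·42·41 ≤ 0 and hence z ≤ (1/2)[164 + √(26896 + 4·282408)] = (1/2)[164 + √1156528] ≈ (1/2)(164 + 1075.4199) = 619.71.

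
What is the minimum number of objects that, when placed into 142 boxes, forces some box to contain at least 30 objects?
n = (30 − 1)·142 + 1 = 4119

By the generalised pigeonhole principle, to guarantee some box contains ≥ r objects we need more than (r − 1) · k objects total. Threshold: n = (r − 1) · k + 1. With r = 30 and k = 142: n = 29 · 142 + 1 = 4118 + 1 = 4119. For n = 4118 = 29 · 142, we can put exactly 29 objects in every box, avoiding 30 in any single one — so 4119 is tight.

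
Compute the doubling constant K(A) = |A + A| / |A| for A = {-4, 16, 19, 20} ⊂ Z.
K = |A + A| / |A| = 10/4 = 5/2

Enumerate A + A = {a + b : a, b ∈ A}. With |A| = 4, there are |A|^2 = 16 ordered sum pairs; collecting distinct values, A + A = {-8, 12, 15, 16, 32, 35, 36, 38, 39, 40}, so |A + A| = 10. Thus K = 10/4 = 5/2. For comparison, the minimum possible |A + A| over all 4-element sets is 2·4 − 1 = 7 (so min K = 7/4), attained only by arithmetic progressions.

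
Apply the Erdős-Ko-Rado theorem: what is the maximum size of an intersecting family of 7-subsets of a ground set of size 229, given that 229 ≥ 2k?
max |F| = C(228, 6) = 182587922160

Erdős-Ko-Rado (1961): when n ≥ 2k, max |F| = C(n−1, k−1). The bound is attained by the star {A : i ∈ A} for any fixed i ∈ [n]. Here C(229−1, 7−1) = C(228, 6) = 182587922160.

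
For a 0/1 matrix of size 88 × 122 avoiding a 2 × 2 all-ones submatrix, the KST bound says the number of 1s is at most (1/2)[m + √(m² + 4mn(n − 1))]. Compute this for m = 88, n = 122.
z(88, 122; 2, 2) ≤ (1/2)[88 + √(88² + 4·88·122·121)] = (1/2)[88 + √5203968] = 1184.6104

Kővári–Sós–Turán: let r_1, ..., r_88 be the row sums and z = Σ r_i the total number of 1s. Each pair of columns can share at most one row with both entries 1 (else a 2×2 all-ones block appears), so Σ_i C(r_i, 2) ≤ C(122, 2) = 7381. By convexity Σ_i C(r_i, 2) ≥ 88·C(z/88, 2) = z(z − 88)/(2·88), giving z² − 88z − 88·122·121 ≤ 0 and hence z ≤ (1/2)[88 + √(7744 + 4·1299056)] = (1/2)[88 + √5203968] ≈ (1/2)(88 + 2281.2207) = 1184.6104.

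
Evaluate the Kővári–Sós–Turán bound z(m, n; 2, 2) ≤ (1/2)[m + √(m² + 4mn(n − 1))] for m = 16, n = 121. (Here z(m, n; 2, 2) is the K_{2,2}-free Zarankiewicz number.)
z(16, 121; 2, 2) ≤ (1/2)[16 + √(16² + 4·16·121·120)] = (1/2)[16 + √929536] = 490.0622

Kővári–Sós–Turán: let r_1, ..., r_16 be the row sums and z = Σ r_i the total number of 1s. Each pair of columns can share at most one row with both entries 1 (else a 2×2 all-ones block appears), so Σ_i C(r_i, 2) ≤ C(121, 2) = 7260. By convexity Σ_i C(r_i, 2) ≥ 16·C(z/16, 2) = z(z − 16)/(2·16), giving z² − 16z − 16·121·120 ≤ 0 and hence z ≤ (1/2)[16 + √(256 + 4·232320)] = (1/2)[16 + √929536] ≈ (1/2)(16 + 964.1245) = 490.0622.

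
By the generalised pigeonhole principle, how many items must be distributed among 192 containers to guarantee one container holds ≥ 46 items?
n = (46 − 1)·192 + 1 = 8641

By the generalised pigeonhole principle, to guarantee some box contains ≥ r objects we need more than (r − 1) · k objects total. Threshold: n = (r − 1) · k + 1. With r = 46 and k = 192: n = 45 · 192 + 1 = 8640 + 1 = 8641. For n = 8640 = 45 · 192, we can put exactly 45 objects in every box, avoiding 46 in any single one — so 8641 is tight.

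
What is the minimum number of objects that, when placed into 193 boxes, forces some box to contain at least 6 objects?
n = (6 − 1)·193 + 1 = 966

By the generalised pigeonhole principle, to guarantee some box contains ≥ r objects we need more than (r − 1) · k objects total. Threshold: n = (r − 1) · k + 1. With r = 6 and k = 193: n = 5 · 193 + 1 = 965 + 1 = 966. For n = 965 = 5 · 193, we can put exactly 5 objects in every box, avoiding 6 in any single one — so 966 is tight.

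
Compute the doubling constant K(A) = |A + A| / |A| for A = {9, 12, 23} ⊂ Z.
K = |A + A| / |A| = 6/3 = 2

Enumerate A + A = {a + b : a, b ∈ A}. With |A| = 3, there are |A|^2 = 9 ordered sum pairs; collecting distinct values, A + A = {18, 21, 24, 32, 35, 46}, so |A + A| = 6. Thus K = 6/3 = 2. For comparison, the minimum possible |A + A| over all 3-element sets is 2·3 − 1 = 5 (so min K = 5/3), attained only by arithmetic progressions.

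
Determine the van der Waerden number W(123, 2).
W(123, 2) = 123 + 1 = 124

A 2-term AP is any pair of integers, so a monochromatic 2-AP exists iff some colour is used at least twice. With 123 colours, the colouring i ↦ i on {1, ..., 123} uses each colour once, avoiding any monochromatic pair, so W(123, 2) > 123. For {1, ..., 124}, pigeonhole forces two integers of the same colour, which form a monochromatic 2-AP. Hence W(123, 2) = 124.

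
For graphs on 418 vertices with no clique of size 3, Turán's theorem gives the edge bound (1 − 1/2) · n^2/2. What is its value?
Turán density bound = (1/2) · 418^2/2 = 43681

Turán's theorem: ex(n, K_{r+1}) is achieved by the complete r-partite Turán graph T(n, r) with parts as balanced as possible, and is at most (1 − 1/r) · n^2/2. For r = 2, n = 418: the density bound is (1/2) · 174724/2 = 43681. Since 2 ∣ 418, the Turán graph T(418, 2) has parts of equal size 209, and its edge count e(T(418, 2)) = 43681 attains the density bound exactly.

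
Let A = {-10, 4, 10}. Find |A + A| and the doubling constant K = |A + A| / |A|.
K = |A + A| / |A| = 6/3 = 2

Enumerate A + A = {a + b : a, b ∈ A}. With |A| = 3, there are |A|^2 = 9 ordered sum pairs; collecting distinct values, A + A = {-20, -6, 0, 8, 14, 20}, so |A + A| = 6. Thus K = 6/3 = 2. For comparison, the minimum possible |A + A| over all 3-element sets is 2·3 − 1 = 5 (so min K = 5/3), attained only by arithmetic progressions.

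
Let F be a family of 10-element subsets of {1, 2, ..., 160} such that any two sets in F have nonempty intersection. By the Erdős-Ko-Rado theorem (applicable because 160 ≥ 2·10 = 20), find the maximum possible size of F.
max |F| = C(159, 9) = 142128055457531

Erdős-Ko-Rado (1961): when n ≥ 2k, max |F| = C(n−1, k−1). The bound is attained by the star {A : i ∈ A} for any fixed i ∈ [n]. Here C(160−1, 10−1) = C(159, 9) = 142128055457531.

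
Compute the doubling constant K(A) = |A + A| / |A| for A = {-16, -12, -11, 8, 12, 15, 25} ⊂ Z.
K = |A + A| / |A| = 27/7

Enumerate A + A = {a + b : a, b ∈ A}. With |A| = 7, there are |A|^2 = 49 ordered sum pairs; collecting distinct values, A + A = {-32, -28, -27, -24, -23, -22, -8, -4, -3, -1, 0, 1, 3, 4, 9, 13, 14, 16, 20, 23, 24, 27, 30, 33, 37, 40, 50}, so |A + A| = 27. Thus K = 27/7. For comparison, the minimum possible |A + A| over all 7-element sets is 2·7 − 1 = 13 (so min K = 13/7), attained only by arithmetic progressions.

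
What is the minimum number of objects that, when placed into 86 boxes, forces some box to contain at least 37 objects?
n = (37 − 1)·86 + 1 = 3097

By the generalised pigeonhole principle, to guarantee some box contains ≥ r objects we need more than (r − 1) · k objects total. Threshold: n = (r − 1) · k + 1. With r = 37 and k = 86: n = 36 · 86 + 1 = 3096 + 1 = 3097. For n = 3096 = 36 · 86, we can put exactly 36 objects in every box, avoiding 37 in any single one — so 3097 is tight.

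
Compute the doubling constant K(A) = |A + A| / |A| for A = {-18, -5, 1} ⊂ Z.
K = |A + A| / |A| = 6/3 = 2

Enumerate A + A = {a + b : a, b ∈ A}. With |A| = 3, there are |A|^2 = 9 ordered sum pairs; collecting distinct values, A + A = {-36, -23, -17, -10, -4, 2}, so |A + A| = 6. Thus K = 6/3 = 2. For comparison, the minimum possible |A + A| over all 3-element sets is 2·3 − 1 = 5 (so min K = 5/3), attained only by arithmetic progressions.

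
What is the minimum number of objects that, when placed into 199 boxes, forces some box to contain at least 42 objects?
n = (42 − 1)·199 + 1 = 8160

By the generalised pigeonhole principle, to guarantee some box contains ≥ r objects we need more than (r − 1) · k objects total. Threshold: n = (r − 1) · k + 1. With r = 42 and k = 199: n = 41 · 199 + 1 = 8159 + 1 = 8160. For n = 8159 = 41 · 199, we can put exactly 41 objects in every box, avoiding 42 in any single one — so 8160 is tight.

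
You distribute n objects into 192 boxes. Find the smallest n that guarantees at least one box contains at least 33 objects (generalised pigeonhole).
n = (33 − 1)·192 + 1 = 6145

By the generalised pigeonhole principle, to guarantee some box contains ≥ r objects we need more than (r − 1) · k objects total. Threshold: n = (r − 1) · k + 1. With r = 33 and k = 192: n = 32 · 192 + 1 = 6144 + 1 = 6145. For n = 6144 = 32 · 192, we can put exactly 32 objects in every box, avoiding 33 in any single one — so 6145 is tight.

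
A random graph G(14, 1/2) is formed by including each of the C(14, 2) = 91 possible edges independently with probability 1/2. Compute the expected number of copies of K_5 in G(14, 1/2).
E[# K_5] = C(14, 5) · (1/2)^C(5, 2) = 2002 / 2^10 = 1001/512 ≈ 1.955078

For each 5-subset S of vertices (there are C(14, 5) = 2002 such S), let X_S = 1 if S induces a K_5 (all C(5, 2) = 10 edges present). Then P(X_S = 1) = (1/2)^10 = 1/1024. By linearity of expectation, E[# K_5] = C(14, 5) · (1/2)^10 = 2002 / 1024 = 1001/512 ≈ 1.955078.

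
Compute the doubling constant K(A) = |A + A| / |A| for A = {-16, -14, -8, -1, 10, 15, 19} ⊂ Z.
K = |A + A| / |A| = 28/7 = 4

Enumerate A + A = {a + b : a, b ∈ A}. With |A| = 7, there are |A|^2 = 49 ordered sum pairs; collecting distinct values, A + A = {-32, -30, -28, -24, -22, -17, -16, -15, -9, -6, -4, -2, -1, 1, 2, 3, 5, 7, 9, 11, 14, 18, 20, 25, 29, 30, 34, 38}, so |A + A| = 28. Thus K = 28/7 = 4. For comparison, the minimum possible |A + A| over all 7-element sets is 2·7 − 1 = 13 (so min K = 13/7), attained only by arithmetic progressions.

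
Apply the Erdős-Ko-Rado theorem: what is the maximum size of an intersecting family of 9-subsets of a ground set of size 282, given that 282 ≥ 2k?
max |F| = C(281, 8) = 871896500955975

The Erdős-Ko-Rado theorem states: for n ≥ 2k, an intersecting family of k-subsets of an n-element set has size at most C(n − 1, k − 1), with equality for 'star' families {A ⊆ [n] : |A| = k, i ∈ A} (fix an element i). For n = 282, k = 9: C(281, 8) = 871896500955975.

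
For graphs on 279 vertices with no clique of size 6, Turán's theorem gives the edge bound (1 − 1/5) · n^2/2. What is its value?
Turán density bound = (4/5) · 279^2/2 = 155682/5 ≈ 31136.4

Turán's theorem: ex(n, K_{r+1}) is achieved by the complete r-partite Turán graph T(n, r) with parts as balanced as possible, and is at most (1 − 1/r) · n^2/2. For r = 5, n = 279: the density bound is (4/5) · 77841/2 = 155682/5 ≈ 31136.4. The integer-valued extremum is e(T(279, 5)) = 31136, which is strictly less than the density bound 155682/5 since 5 ∤ 279 (the parts of T(279, 5) cannot all be equal).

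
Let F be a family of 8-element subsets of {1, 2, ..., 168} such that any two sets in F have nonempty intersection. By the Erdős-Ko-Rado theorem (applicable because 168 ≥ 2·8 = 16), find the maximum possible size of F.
max |F| = C(167, 7) = 632776453353

The Erdős-Ko-Rado theorem states: for n ≥ 2k, an intersecting family of k-subsets of an n-element set has size at most C(n − 1, k − 1), with equality for 'star' families {A ⊆ [n] : |A| = k, i ∈ A} (fix an element i). For n = 168, k = 8: C(167, 7) = 632776453353.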